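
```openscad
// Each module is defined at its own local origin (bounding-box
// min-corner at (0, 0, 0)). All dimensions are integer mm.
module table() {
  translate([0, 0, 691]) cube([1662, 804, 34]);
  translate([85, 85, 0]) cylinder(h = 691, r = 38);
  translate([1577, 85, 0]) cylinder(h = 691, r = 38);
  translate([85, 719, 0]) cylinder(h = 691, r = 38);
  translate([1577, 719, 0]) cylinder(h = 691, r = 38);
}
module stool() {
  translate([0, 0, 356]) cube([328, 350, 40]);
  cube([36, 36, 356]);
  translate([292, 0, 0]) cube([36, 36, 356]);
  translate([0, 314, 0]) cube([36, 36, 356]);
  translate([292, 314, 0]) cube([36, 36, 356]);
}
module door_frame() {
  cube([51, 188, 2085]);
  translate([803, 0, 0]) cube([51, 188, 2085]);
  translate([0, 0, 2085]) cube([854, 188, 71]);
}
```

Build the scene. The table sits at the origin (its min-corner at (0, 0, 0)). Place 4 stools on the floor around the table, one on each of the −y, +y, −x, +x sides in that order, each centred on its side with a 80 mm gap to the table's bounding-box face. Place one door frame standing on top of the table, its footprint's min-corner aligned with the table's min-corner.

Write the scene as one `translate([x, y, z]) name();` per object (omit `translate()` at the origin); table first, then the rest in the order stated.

table();
translate([667, -430, 0]) stool();
translate([667, 884, 0]) stool();
translate([-408, 227, 0]) stool();
translate([1742, 227, 0]) stool();
translate([0, 0, 725]) door_frame();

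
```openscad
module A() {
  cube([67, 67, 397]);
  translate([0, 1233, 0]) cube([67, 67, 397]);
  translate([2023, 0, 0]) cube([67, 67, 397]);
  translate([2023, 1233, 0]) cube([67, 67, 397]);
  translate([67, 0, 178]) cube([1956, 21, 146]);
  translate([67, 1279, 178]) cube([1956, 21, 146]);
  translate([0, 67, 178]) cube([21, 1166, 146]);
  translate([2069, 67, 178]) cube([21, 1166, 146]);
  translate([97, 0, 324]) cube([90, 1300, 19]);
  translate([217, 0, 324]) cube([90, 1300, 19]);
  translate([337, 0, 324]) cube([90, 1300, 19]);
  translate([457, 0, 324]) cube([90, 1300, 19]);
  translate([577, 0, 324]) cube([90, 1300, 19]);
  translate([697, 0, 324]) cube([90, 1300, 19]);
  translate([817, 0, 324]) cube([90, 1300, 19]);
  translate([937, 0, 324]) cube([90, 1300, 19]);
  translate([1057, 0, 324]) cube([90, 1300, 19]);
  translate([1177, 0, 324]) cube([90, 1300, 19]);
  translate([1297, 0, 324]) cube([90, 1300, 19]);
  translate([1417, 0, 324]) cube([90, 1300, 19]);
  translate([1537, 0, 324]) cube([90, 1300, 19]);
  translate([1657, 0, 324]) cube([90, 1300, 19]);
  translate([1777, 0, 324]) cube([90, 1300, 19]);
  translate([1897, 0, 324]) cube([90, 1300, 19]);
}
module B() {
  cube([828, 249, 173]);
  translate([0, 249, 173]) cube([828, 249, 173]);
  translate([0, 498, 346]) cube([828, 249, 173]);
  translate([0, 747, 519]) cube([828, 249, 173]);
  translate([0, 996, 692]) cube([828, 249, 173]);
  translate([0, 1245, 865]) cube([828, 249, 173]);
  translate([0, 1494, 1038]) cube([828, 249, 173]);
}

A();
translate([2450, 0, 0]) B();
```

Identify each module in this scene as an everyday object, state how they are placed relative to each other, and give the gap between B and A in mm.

The staircase's nearest face is 360 mm from the bed frame's +x face.

A is a bed frame. B is a staircase. The staircase is on the floor beside the bed frame on its +x side. The gap between the staircase and the bed frame is 360 mm.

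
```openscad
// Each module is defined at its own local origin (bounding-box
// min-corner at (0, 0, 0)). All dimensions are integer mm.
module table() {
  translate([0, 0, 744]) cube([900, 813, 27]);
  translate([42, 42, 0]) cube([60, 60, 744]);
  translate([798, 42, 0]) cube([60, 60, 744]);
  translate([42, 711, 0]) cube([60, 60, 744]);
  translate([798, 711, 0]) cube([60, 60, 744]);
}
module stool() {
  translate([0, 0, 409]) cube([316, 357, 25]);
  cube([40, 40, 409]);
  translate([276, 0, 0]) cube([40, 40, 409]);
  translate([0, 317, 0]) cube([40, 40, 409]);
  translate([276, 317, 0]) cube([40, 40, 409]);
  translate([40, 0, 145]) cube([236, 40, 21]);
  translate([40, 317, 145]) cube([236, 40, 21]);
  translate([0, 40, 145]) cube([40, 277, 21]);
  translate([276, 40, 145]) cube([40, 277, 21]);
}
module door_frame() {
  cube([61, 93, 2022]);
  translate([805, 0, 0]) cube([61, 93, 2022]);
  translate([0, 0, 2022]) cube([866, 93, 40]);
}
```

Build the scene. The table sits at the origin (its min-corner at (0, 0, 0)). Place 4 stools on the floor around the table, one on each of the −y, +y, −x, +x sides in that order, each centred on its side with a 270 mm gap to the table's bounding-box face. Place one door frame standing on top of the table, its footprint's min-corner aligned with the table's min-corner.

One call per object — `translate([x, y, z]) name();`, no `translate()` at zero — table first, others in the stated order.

table();
translate([292, -627, 0]) stool();
translate([292, 1083, 0]) stool();
translate([-586, 228, 0]) stool();
translate([1170, 228, 0]) stool();
translate([0, 0, 771]) door_frame();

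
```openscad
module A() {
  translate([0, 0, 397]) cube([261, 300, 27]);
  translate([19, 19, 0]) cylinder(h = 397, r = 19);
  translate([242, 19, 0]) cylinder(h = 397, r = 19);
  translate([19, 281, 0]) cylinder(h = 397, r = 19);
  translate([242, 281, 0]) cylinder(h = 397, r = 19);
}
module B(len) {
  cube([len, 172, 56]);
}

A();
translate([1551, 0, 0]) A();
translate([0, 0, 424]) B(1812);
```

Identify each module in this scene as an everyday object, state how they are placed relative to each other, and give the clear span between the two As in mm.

Second stool starts at x = 1551; first ends at x = 261; clear span = 1551 − 261 = 1290 mm.

A is a stool. B is a beam. A beam spans the tops of two stools. The clear span between the two stools is 1290 mm.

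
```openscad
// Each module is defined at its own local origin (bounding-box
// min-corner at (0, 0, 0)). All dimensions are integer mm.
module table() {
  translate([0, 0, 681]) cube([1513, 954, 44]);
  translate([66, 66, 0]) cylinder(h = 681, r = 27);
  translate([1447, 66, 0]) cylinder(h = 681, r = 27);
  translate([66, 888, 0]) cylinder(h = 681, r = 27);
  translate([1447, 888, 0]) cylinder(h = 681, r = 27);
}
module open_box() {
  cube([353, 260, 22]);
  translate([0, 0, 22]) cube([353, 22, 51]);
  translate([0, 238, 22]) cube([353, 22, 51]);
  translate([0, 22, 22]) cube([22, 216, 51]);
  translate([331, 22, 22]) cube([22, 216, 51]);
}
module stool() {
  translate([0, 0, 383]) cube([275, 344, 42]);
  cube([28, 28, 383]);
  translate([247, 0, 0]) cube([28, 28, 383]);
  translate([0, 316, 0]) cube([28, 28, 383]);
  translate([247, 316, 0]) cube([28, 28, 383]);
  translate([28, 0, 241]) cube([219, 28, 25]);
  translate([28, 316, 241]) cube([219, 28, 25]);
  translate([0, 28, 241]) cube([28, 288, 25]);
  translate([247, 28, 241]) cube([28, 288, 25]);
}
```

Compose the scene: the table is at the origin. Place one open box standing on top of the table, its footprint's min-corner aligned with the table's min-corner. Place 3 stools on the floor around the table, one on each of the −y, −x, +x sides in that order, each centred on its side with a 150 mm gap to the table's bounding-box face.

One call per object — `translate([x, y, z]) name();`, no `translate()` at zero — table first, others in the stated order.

table();
translate([0, 0, 725]) open_box();
translate([619, -494, 0]) stool();
translate([-425, 305, 0]) stool();
translate([1663, 305, 0]) stool();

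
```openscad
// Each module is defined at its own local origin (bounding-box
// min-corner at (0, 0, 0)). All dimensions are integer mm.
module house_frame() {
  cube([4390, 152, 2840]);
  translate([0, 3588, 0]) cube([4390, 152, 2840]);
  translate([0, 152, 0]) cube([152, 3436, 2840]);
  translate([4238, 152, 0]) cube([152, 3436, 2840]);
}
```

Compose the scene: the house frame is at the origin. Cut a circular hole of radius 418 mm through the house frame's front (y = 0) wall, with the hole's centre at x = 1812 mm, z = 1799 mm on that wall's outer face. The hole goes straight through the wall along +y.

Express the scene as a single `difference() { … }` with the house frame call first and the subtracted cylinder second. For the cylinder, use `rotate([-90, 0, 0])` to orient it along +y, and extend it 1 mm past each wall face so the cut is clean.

difference() {
  house_frame();
  translate([1812, -1, 1799]) rotate([-90, 0, 0]) cylinder(h = 154, r = 418);
}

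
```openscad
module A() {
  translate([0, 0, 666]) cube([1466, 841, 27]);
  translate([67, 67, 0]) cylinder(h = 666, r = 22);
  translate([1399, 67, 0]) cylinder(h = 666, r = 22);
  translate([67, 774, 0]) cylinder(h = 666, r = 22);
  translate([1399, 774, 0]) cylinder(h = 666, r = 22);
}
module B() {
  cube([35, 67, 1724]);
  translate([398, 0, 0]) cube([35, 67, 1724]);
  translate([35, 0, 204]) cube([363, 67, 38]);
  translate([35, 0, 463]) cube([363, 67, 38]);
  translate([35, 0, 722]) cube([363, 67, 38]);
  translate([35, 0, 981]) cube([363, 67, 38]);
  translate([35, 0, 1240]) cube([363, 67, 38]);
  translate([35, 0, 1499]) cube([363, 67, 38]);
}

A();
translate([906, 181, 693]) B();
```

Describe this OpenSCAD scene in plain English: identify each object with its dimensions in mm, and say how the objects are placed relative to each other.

A is a table with a 1466×841 mm rectangular top, 27 mm thick, top surface at z = 693 mm, supported by four round legs of 44 mm diameter, each leg's bounding box inset 45 mm from the nearest pair of top edges, running from the floor.

B is a straight ladder. Two 35×67 mm vertical rails, 1724 mm tall, stand 433 mm apart (outside-to-outside) with their front faces coplanar on the −y side. 6 rungs, each 67 mm deep and 38 mm tall, span between the inner faces of the rails, front faces flush with the rails. The lowest rung's underside is at z = 204 mm and rungs are spaced 259 mm apart (underside to underside).

The ladder is on top of the table.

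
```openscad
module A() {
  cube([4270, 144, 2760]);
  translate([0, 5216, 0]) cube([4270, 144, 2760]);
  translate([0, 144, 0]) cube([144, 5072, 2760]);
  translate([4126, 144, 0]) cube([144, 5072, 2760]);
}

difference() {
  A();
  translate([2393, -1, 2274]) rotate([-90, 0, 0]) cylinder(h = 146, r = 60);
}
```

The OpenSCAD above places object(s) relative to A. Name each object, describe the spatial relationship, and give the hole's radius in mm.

A is a house frame. The house frame has a circular hole through its front wall. The hole's radius is 60 mm.

The subtracted cylinder has r = 60 mm.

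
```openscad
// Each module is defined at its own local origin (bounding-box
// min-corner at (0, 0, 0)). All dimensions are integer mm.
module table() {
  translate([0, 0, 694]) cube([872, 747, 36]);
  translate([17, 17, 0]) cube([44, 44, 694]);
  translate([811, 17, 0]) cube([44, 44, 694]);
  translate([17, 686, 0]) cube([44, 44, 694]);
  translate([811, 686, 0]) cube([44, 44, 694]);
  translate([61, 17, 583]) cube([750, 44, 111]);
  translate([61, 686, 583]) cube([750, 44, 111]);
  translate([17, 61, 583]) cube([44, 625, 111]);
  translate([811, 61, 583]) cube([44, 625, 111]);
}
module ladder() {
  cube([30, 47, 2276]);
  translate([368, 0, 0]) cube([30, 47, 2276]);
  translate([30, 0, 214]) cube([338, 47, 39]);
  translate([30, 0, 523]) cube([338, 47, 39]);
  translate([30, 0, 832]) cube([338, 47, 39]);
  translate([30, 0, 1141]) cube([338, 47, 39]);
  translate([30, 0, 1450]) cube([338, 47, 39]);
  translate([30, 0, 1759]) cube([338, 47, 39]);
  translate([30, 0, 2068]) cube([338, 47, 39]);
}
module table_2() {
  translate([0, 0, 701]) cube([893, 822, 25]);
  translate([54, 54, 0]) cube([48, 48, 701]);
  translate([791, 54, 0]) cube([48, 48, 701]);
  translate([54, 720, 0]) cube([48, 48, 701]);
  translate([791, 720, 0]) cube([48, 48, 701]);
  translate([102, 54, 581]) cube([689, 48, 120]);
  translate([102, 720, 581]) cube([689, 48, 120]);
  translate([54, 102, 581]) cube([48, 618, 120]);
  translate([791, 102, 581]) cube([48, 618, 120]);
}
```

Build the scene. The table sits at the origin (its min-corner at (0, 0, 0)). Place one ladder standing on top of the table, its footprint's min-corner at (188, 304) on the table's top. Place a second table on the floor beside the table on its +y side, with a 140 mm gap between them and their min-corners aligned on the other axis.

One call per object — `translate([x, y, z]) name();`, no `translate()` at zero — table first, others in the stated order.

table();
translate([188, 304, 730]) ladder();
translate([0, 887, 0]) table_2();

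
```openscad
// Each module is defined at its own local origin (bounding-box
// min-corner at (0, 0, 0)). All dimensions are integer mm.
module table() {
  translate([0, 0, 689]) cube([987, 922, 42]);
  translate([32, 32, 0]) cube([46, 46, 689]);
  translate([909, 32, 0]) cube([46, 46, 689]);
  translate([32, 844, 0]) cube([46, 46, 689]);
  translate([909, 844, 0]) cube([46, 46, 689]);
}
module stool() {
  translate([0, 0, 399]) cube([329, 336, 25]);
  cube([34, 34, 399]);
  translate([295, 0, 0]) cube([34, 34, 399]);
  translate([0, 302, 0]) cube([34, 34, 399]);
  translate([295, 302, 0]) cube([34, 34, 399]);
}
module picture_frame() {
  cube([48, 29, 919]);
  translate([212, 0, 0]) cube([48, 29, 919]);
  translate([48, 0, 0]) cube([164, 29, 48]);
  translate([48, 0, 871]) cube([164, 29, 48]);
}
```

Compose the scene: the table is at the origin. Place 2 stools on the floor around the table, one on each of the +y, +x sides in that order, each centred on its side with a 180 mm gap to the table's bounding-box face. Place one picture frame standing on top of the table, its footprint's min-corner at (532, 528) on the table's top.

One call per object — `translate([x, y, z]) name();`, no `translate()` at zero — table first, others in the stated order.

table();
translate([329, 1102, 0]) stool();
translate([1167, 293, 0]) stool();
translate([532, 528, 731]) picture_frame();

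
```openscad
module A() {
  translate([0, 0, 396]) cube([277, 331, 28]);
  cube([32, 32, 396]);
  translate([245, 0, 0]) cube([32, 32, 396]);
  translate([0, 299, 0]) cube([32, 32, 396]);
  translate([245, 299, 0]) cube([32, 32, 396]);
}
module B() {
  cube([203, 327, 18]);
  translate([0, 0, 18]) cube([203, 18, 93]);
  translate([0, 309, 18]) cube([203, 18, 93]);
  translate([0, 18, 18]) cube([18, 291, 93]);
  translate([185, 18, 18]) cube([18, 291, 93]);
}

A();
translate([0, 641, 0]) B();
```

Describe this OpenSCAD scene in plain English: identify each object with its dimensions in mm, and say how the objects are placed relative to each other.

A is a four-legged stool. The seat is 277×331 mm, 28 mm thick, top at z = 424 mm. It stands on four square legs, each 32×32 mm in cross-section, from z = 0 to the seat underside, each flush with a corner of the seat.

B is an open storage box with external size 203×327×111 mm and wall thickness 18 mm (the base is also 18 mm thick). The base covers the whole footprint; the four walls stand on the base, with the y-facing walls full-width and the x-facing walls fitting between their inner faces.

The open box is on the floor beside the stool on its +y side.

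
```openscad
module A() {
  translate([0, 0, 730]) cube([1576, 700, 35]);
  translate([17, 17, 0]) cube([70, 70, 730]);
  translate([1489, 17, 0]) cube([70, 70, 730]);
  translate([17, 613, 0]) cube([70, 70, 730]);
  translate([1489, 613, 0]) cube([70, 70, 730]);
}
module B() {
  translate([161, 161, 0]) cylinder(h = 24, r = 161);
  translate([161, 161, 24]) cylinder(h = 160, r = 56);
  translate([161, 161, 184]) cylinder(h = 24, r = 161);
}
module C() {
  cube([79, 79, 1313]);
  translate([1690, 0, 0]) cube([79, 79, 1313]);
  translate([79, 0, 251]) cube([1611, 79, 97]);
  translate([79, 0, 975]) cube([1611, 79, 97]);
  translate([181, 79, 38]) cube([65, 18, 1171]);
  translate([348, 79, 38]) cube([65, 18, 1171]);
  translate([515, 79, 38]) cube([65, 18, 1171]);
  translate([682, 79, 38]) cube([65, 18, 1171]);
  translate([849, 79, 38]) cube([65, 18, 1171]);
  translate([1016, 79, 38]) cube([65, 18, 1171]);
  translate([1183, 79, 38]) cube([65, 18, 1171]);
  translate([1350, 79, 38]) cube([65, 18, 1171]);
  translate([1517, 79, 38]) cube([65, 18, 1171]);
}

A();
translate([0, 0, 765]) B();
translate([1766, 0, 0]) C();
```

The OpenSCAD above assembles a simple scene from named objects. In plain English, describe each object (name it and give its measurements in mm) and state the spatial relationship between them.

A is a table with a 1576×700 mm rectangular top, 35 mm thick, top surface at z = 765 mm, supported by four 70×70 mm square legs, each inset 17 mm from the nearest pair of top edges, running from the floor.

B is a spool: two coaxial disc flanges of radius 161 mm and thickness 24 mm, joined by a core cylinder of radius 56 mm and height 160 mm. The lower flange rests on z = 0 and the three cylinders share a vertical axis.

C is a fence section. Two 79×79 mm posts, 1313 mm tall, stand on the floor with a clear span of 1611 mm between their inner faces. Two horizontal rails of 79×97 mm section span the gap between the posts with their undersides at z = 251 mm and z = 975 mm, flush with the posts' −y face. 9 pickets, each 65 mm wide, 18 mm thick and 1171 mm tall, are fixed to the +y face of the rails with their bottoms at z = 38 mm, evenly spaced across the span with equal gaps (rounded down to the nearest mm) at the −x end and between each pair — any rounding remainder accumulates at the +x end.

The spool is on top of the table. The fence section is on the floor beside the table on its +x side.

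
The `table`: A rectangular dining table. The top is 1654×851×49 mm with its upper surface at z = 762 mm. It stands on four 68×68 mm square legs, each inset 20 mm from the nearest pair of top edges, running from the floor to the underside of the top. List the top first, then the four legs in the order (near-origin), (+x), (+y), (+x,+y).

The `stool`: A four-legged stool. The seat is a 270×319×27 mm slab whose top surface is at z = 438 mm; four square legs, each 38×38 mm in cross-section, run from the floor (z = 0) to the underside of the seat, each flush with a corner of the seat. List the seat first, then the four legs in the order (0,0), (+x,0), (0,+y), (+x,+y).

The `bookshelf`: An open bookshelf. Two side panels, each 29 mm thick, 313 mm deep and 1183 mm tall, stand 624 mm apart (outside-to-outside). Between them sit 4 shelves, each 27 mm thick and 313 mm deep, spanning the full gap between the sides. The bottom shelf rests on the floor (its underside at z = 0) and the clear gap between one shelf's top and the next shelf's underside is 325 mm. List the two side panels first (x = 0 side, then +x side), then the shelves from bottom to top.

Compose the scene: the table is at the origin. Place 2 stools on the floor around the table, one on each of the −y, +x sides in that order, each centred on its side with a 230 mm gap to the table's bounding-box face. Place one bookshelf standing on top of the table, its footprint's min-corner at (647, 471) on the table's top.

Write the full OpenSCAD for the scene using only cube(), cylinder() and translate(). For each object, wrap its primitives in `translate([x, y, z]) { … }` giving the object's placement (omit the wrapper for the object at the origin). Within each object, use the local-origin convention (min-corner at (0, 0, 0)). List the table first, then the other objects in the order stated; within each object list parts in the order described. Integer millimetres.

translate([0, 0, 713]) cube([1654, 851, 49]);
translate([20, 20, 0]) cube([68, 68, 713]);
translate([1566, 20, 0]) cube([68, 68, 713]);
translate([20, 763, 0]) cube([68, 68, 713]);
translate([1566, 763, 0]) cube([68, 68, 713]);
translate([692, -549, 0]) {
  translate([0, 0, 411]) cube([270, 319, 27]);
  cube([38, 38, 411]);
  translate([232, 0, 0]) cube([38, 38, 411]);
  translate([0, 281, 0]) cube([38, 38, 411]);
  translate([232, 281, 0]) cube([38, 38, 411]);
}
translate([1884, 266, 0]) {
  translate([0, 0, 411]) cube([270, 319, 27]);
  cube([38, 38, 411]);
  translate([232, 0, 0]) cube([38, 38, 411]);
  translate([0, 281, 0]) cube([38, 38, 411]);
  translate([232, 281, 0]) cube([38, 38, 411]);
}
translate([647, 471, 762]) {
  cube([29, 313, 1183]);
  translate([595, 0, 0]) cube([29, 313, 1183]);
  translate([29, 0, 0]) cube([566, 313, 27]);
  translate([29, 0, 352]) cube([566, 313, 27]);
  translate([29, 0, 704]) cube([566, 313, 27]);
  translate([29, 0, 1056]) cube([566, 313, 27]);
}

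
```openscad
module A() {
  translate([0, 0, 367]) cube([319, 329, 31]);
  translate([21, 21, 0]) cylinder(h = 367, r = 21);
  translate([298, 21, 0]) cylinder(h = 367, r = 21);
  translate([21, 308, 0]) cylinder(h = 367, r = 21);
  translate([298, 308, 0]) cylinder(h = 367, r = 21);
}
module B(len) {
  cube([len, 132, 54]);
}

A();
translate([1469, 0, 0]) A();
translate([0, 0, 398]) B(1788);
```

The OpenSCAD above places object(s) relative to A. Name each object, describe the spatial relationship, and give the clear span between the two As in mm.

A is a stool. B is a beam. A beam spans the tops of two stools. The clear span between the two stools is 1150 mm.

Second stool starts at x = 1469; first ends at x = 319; clear span = 1469 − 319 = 1150 mm.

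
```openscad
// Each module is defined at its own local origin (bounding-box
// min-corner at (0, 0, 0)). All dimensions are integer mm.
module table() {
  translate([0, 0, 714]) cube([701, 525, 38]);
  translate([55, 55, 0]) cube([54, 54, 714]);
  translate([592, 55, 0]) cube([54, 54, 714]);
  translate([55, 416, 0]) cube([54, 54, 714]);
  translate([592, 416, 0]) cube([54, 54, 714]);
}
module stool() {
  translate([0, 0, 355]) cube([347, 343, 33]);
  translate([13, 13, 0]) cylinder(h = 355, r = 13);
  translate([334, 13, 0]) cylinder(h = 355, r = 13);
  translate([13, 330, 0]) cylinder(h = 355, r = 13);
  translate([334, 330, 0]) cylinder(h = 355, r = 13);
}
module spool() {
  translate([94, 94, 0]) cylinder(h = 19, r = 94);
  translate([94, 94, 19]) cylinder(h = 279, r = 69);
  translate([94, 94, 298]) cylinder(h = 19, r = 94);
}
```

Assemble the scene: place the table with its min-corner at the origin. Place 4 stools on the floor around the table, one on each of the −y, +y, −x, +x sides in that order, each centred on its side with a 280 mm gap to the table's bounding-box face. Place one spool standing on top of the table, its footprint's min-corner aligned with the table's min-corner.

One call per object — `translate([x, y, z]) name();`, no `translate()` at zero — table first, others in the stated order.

table();
translate([177, -623, 0]) stool();
translate([177, 805, 0]) stool();
translate([-627, 91, 0]) stool();
translate([981, 91, 0]) stool();
translate([0, 0, 752]) spool();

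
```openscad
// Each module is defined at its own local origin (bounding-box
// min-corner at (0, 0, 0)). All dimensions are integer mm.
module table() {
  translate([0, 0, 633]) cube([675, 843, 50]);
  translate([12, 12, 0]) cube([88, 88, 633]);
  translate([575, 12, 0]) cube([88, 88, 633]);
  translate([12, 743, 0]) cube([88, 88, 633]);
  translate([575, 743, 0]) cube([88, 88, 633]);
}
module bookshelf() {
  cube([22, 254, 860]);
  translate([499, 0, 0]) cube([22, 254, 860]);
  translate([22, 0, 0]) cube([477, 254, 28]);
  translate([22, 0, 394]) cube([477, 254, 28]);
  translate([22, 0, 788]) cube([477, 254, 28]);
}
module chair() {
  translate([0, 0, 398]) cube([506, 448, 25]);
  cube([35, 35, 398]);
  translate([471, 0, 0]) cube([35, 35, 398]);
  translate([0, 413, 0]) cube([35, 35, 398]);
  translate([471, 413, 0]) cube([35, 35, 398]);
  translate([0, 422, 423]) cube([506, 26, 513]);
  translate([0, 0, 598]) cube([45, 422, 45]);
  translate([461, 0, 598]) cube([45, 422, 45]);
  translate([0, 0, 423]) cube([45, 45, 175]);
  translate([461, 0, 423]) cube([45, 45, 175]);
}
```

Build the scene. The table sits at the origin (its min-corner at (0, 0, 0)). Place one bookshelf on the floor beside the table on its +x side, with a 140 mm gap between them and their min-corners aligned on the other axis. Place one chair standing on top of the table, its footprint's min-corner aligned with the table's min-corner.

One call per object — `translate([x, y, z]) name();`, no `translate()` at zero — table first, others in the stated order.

table();
translate([815, 0, 0]) bookshelf();
translate([0, 0, 683]) chair();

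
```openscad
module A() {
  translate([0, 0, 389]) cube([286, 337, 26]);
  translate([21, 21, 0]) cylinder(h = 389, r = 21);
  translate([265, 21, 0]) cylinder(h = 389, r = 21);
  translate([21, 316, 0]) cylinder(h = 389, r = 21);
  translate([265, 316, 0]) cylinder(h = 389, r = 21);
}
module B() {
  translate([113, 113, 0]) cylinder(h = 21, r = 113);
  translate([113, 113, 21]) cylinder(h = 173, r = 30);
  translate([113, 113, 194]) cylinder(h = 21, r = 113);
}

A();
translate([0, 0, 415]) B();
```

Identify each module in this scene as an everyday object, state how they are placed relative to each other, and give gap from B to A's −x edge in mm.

A is a stool. B is a spool. The spool is on top of the stool. The gap from the spool to the stool's −x edge is 0 mm.

The spool's min-x is at 0; the stool's min-x is 0; gap = 0 mm.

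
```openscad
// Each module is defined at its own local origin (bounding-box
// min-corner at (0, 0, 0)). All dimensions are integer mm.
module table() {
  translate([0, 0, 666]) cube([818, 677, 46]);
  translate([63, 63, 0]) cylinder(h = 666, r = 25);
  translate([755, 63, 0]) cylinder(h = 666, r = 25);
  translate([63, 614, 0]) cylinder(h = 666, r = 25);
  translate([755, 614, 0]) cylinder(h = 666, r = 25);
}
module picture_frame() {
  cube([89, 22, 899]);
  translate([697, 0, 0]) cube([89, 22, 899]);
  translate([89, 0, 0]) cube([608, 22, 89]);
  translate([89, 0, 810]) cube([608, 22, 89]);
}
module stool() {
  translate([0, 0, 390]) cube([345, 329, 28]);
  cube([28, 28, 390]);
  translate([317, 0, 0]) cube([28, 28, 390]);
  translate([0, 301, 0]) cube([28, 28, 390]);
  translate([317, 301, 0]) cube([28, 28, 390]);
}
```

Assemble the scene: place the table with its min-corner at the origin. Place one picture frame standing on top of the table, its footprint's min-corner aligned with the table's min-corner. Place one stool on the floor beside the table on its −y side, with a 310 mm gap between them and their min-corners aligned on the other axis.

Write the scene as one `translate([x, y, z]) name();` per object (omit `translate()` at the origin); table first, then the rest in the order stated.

table();
translate([0, 0, 712]) picture_frame();
translate([0, -639, 0]) stool();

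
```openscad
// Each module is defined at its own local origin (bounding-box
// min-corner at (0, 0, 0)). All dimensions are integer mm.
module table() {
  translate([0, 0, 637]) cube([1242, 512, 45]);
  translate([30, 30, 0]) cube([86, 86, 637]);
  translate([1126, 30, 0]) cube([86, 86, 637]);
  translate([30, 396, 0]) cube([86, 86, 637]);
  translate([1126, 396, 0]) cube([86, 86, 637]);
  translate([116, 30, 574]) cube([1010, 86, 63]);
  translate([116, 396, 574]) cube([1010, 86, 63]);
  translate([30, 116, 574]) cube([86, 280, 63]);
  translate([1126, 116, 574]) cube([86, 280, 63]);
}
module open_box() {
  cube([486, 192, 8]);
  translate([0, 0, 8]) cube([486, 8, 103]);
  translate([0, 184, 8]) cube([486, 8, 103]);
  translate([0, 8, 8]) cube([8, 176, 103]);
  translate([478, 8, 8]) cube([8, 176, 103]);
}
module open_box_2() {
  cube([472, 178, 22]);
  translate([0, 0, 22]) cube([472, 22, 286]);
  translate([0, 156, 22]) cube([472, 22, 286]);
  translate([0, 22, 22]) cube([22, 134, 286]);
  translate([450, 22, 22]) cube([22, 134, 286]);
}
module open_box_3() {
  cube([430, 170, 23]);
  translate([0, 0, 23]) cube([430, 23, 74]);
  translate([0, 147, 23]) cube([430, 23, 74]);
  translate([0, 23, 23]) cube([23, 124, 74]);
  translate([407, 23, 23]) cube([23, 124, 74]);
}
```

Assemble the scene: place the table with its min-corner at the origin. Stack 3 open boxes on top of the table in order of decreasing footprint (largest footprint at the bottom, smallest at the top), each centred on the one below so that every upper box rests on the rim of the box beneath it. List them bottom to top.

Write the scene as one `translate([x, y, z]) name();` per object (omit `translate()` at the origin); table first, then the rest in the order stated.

table();
translate([378, 160, 682]) open_box();
translate([385, 167, 793]) open_box_2();
translate([406, 171, 1101]) open_box_3();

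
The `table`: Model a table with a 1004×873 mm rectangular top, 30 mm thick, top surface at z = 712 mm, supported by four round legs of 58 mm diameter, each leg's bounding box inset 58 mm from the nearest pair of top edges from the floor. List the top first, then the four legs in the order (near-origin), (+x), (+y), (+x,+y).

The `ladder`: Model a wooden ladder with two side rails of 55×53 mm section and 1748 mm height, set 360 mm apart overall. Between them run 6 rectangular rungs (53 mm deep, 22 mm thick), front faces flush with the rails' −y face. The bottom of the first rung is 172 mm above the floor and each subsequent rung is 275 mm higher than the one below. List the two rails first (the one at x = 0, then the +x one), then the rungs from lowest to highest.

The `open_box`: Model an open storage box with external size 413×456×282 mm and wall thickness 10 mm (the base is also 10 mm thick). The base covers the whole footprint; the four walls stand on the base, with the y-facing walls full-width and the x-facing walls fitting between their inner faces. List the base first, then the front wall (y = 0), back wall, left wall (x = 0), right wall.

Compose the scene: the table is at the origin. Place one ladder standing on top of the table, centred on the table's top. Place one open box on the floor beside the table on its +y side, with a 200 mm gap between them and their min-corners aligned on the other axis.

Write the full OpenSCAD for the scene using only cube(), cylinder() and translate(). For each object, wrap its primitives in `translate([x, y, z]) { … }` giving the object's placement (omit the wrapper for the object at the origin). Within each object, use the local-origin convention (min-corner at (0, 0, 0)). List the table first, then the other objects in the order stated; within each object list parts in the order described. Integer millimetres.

translate([0, 0, 682]) cube([1004, 873, 30]);
translate([87, 87, 0]) cylinder(h = 682, r = 29);
translate([917, 87, 0]) cylinder(h = 682, r = 29);
translate([87, 786, 0]) cylinder(h = 682, r = 29);
translate([917, 786, 0]) cylinder(h = 682, r = 29);
translate([322, 410, 712]) {
  cube([55, 53, 1748]);
  translate([305, 0, 0]) cube([55, 53, 1748]);
  translate([55, 0, 172]) cube([250, 53, 22]);
  translate([55, 0, 447]) cube([250, 53, 22]);
  translate([55, 0, 722]) cube([250, 53, 22]);
  translate([55, 0, 997]) cube([250, 53, 22]);
  translate([55, 0, 1272]) cube([250, 53, 22]);
  translate([55, 0, 1547]) cube([250, 53, 22]);
}
translate([0, 1073, 0]) {
  cube([413, 456, 10]);
  translate([0, 0, 10]) cube([413, 10, 272]);
  translate([0, 446, 10]) cube([413, 10, 272]);
  translate([0, 10, 10]) cube([10, 436, 272]);
  translate([403, 10, 10]) cube([10, 436, 272]);
}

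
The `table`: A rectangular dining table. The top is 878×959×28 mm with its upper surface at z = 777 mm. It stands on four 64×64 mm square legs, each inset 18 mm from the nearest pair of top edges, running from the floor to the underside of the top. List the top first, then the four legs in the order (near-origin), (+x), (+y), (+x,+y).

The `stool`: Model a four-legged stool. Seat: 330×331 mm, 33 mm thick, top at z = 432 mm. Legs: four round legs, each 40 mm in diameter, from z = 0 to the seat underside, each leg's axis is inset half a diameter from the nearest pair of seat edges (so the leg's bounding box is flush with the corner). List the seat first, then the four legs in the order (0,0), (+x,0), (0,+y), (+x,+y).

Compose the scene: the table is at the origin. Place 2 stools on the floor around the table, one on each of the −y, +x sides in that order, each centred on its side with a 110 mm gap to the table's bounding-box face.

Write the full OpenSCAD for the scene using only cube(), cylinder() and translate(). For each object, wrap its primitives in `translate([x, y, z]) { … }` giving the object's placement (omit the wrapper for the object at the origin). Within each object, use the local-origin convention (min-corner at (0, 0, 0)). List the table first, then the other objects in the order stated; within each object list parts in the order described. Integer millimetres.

translate([0, 0, 749]) cube([878, 959, 28]);
translate([18, 18, 0]) cube([64, 64, 749]);
translate([796, 18, 0]) cube([64, 64, 749]);
translate([18, 877, 0]) cube([64, 64, 749]);
translate([796, 877, 0]) cube([64, 64, 749]);
translate([274, -441, 0]) {
  translate([0, 0, 399]) cube([330, 331, 33]);
  translate([20, 20, 0]) cylinder(h = 399, r = 20);
  translate([310, 20, 0]) cylinder(h = 399, r = 20);
  translate([20, 311, 0]) cylinder(h = 399, r = 20);
  translate([310, 311, 0]) cylinder(h = 399, r = 20);
}
translate([988, 314, 0]) {
  translate([0, 0, 399]) cube([330, 331, 33]);
  translate([20, 20, 0]) cylinder(h = 399, r = 20);
  translate([310, 20, 0]) cylinder(h = 399, r = 20);
  translate([20, 311, 0]) cylinder(h = 399, r = 20);
  translate([310, 311, 0]) cylinder(h = 399, r = 20);
}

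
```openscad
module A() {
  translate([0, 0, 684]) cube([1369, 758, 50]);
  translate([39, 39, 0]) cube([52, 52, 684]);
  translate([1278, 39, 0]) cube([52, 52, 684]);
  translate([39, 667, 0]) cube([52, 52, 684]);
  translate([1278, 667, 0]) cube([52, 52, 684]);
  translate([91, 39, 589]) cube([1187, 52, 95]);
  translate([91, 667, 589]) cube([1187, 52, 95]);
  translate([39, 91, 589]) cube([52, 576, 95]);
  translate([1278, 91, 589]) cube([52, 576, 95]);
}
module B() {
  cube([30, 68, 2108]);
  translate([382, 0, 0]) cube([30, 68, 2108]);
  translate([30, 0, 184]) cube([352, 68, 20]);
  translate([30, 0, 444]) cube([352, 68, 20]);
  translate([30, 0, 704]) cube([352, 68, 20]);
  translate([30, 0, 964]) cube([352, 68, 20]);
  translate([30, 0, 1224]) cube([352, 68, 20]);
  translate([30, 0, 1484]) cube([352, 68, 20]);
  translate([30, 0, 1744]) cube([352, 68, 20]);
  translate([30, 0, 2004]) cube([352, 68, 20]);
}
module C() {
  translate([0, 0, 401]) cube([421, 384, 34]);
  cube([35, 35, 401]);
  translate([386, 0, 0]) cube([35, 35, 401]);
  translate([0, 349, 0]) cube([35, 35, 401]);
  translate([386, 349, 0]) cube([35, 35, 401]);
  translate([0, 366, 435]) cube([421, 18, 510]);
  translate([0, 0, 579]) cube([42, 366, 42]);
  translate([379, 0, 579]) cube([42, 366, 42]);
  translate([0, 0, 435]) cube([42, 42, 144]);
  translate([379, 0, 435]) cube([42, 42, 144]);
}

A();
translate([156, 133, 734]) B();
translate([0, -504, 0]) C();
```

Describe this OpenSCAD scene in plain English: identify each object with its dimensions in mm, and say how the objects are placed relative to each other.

A is a table with a 1369×758 mm rectangular top, 50 mm thick, top surface at z = 734 mm, supported by four 52×52 mm square legs, each inset 39 mm from the nearest pair of top edges, running from the floor. Four apron rails, 52 mm thick and 95 mm tall, run between adjacent legs with their top edges flush with the underside of the top and their outer faces flush with the legs' outer faces.

B is a straight ladder. Two 30×68 mm vertical rails, 2108 mm tall, stand 412 mm apart (outside-to-outside) with their front faces coplanar on the −y side. 8 rungs, each 68 mm deep and 20 mm tall, span between the inner faces of the rails, front faces flush with the rails. The lowest rung's underside is at z = 184 mm and rungs are spaced 260 mm apart (underside to underside).

C is a chair: 421×384 mm seat, 34 mm thick, top at z = 435 mm, on four 35 mm square corner legs flush with the seat edges. A 18 mm thick backrest slab spans the full seat width, extending 510 mm above the seat top, its back face flush with the seat's +y edge. Two armrests of 42×42 mm section run along each side from the seat's front edge to the front of the backrest, top faces 186 mm above the seat top and outer faces flush with the seat's x-edges; a 42×42 mm post under the front of each armrest stands on the seat at the front corner.

The ladder is on top of the table. The chair is on the floor beside the table on its −y side.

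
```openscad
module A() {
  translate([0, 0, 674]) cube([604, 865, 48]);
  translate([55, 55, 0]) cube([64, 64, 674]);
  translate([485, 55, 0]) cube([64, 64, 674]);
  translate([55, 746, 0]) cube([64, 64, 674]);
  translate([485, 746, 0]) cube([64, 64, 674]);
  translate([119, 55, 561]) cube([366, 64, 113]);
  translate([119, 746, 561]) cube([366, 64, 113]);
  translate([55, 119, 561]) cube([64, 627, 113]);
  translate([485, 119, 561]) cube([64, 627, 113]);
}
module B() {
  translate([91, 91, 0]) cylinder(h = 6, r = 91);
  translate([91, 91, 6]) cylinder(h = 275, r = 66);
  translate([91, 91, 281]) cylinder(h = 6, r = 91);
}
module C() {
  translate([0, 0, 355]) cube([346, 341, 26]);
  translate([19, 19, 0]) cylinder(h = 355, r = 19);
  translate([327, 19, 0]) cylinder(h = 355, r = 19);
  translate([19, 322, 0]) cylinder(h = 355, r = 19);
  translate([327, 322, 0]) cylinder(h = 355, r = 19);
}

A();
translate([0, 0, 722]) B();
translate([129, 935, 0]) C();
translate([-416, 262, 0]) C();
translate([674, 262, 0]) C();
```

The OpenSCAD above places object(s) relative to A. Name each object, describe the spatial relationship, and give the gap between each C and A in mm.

A is a table. B is a spool. C is a stool. The spool is on top of the table. Three stools sit around the table at the +y, −x, +x sides. The gap between each stool and the table is 70 mm.

Each stool's nearest face is 70 mm from the table's bounding box.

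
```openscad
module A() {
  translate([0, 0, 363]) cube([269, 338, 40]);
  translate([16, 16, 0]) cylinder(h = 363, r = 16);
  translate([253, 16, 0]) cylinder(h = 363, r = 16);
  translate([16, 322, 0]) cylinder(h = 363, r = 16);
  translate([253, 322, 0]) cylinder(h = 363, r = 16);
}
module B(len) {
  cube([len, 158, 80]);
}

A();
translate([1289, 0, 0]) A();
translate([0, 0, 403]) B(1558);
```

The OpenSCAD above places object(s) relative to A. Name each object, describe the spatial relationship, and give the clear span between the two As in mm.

A is a stool. B is a beam. A beam spans the tops of two stools. The clear span between the two stools is 1020 mm.

Second stool starts at x = 1289; first ends at x = 269; clear span = 1289 − 269 = 1020 mm.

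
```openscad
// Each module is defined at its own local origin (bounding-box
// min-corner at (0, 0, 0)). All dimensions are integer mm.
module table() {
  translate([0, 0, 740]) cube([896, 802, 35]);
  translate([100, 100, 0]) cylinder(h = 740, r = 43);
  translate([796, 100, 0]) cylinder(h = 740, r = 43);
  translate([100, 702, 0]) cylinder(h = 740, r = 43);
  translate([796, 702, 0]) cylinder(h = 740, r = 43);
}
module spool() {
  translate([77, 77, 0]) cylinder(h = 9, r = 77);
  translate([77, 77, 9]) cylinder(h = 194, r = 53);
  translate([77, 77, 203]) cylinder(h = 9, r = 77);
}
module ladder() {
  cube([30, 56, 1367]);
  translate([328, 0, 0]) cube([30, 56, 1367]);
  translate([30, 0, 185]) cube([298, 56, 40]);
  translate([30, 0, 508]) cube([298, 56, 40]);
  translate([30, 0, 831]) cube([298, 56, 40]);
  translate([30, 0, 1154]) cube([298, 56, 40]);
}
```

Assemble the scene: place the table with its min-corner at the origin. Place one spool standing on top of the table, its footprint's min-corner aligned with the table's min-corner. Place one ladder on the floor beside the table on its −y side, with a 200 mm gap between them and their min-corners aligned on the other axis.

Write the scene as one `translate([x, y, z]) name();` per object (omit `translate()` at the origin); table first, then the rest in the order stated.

table();
translate([0, 0, 775]) spool();
translate([0, -256, 0]) ladder();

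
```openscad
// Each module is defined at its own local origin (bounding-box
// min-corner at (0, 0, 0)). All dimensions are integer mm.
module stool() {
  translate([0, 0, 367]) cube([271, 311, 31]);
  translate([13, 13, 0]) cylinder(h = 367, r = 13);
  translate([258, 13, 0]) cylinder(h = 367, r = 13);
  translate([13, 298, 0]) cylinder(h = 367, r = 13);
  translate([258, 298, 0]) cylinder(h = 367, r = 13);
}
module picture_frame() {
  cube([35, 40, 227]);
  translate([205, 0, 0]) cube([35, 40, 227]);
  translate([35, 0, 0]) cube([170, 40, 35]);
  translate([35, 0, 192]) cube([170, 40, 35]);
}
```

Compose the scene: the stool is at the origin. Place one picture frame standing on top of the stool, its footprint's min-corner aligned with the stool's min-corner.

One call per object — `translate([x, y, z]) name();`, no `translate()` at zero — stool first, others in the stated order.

stool();
translate([0, 0, 398]) picture_frame();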